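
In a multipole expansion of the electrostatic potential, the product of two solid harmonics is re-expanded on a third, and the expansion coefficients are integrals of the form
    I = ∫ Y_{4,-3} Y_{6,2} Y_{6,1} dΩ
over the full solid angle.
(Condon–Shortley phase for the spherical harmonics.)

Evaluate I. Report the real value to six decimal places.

Checks pass: Σm=0; 16 even; l₃=6∈[2,10].
(2·4+1)(2·6+1)(2·6+1) = 1521
Δ: 4! 4! 8! / 17! → 1/15315300
sum: t=0:+1/829440 t=1:−1/25920 t=2:+1/9216 t=3:−1/25920 t=4:+1/829440 = 7/207360
3j²(4 6 6; 0 0 0) = Δ·Π!·Σ² = 28/2431  (sign +1)
sum: t=3:−1/103680 t=4:+1/82944 = 1/414720
3j²(4 6 6; -3 2 1) = Δ·Π!·Σ² = 49/43758  (sign -1)
combine: 4πI² = 1521·28/2431·49/43758 = 686/34969
take √, sign -1: I = -0.03951077

-0.039511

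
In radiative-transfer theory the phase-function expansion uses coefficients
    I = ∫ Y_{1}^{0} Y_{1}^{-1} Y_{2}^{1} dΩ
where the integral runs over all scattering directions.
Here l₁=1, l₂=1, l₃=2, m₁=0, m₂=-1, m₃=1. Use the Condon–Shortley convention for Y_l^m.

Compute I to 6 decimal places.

m-sum 0 ✓  L=4 even ✓  0≤2≤2 ✓
Π(2lᵢ+1) = 3×3×5 = 45
triangle coeff Δ(1,1,2) = 1/30
Σ_t [0,0]: t=0:+1/1 = 1/1
(3j)²=2/15 [(1 1 2; 0 0 0)], sign=+1
Σ_t [0,0]: t=0:+1/2 = 1/2
(3j)²=1/10 [(1 1 2; 0 -1 1)], sign=-1
⇒ 4πI² = 3/5
I = (-1)√(3/5/(4π)) = -0.21850969

-0.218510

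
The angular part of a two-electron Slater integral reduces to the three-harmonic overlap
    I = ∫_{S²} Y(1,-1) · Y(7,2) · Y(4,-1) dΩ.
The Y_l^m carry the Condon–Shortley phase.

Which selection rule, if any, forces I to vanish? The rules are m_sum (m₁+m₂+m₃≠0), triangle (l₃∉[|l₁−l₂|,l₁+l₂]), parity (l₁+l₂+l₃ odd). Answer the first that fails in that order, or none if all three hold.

azimuthal sum: -1 + 2 − 1 = 0  ✓
6 ≤ 4 ≤ 8 (triangle on l)  ✗
L = 1 + 7 + 4 = 12 (even)

triangle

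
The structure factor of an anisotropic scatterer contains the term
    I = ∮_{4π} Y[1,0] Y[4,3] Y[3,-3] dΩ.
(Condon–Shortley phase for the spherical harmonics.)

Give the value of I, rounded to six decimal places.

Rules hold: Σm=0, L=8 even, 3≤3≤5.
N = 3·9·7 = 189
Δ = 2!·0!·6!/9! = 1/252
Racah Σ t=1..1: t=1:−1/36 = -1/36
⇒ 3j(1 4 3; 0 0 0)² = 4/63, sgn +1
Racah Σ t=1..1: t=1:−1/720 = -1/720
⇒ 3j(1 4 3; 0 3 -3)² = 1/36, sgn -1
4πI² = N·(3j₀)²·(3jₘ)² = 1/3
I = -1·√(0.333333/4π) = -0.16286750

-0.162868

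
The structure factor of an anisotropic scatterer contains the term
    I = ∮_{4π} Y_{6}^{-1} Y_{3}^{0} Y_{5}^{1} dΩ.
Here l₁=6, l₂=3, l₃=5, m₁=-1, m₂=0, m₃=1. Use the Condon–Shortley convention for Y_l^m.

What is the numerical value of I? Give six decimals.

-0.123080

Checks pass: Σm=0; 14 even; l₃=5∈[3,9].
(2·6+1)(2·3+1)(2·5+1) = 1001
Δ: 4! 8! 2! / 15! → 1/675675
sum: t=1:−1/8640 t=2:+1/2304 t=3:−1/8640 = 7/34560
3j²(6 3 5; 0 0 0) = Δ·Π!·Σ² = 7/429  (sign -1)
sum: t=1:−1/17280 t=2:+1/2880 t=3:−1/6912 = 1/6912
3j²(6 3 5; -1 0 1) = Δ·Π!·Σ² = 5/429  (sign +1)
combine: 4πI² = 1001·7/429·5/429 = 245/1287
take √, sign -1: I = -0.12308038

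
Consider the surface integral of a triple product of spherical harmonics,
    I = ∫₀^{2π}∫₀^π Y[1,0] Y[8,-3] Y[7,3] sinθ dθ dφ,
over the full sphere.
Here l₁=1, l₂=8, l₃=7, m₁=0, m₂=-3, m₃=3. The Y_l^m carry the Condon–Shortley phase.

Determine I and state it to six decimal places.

m-sum 0 ✓  L=16 even ✓  7≤7≤9 ✓
Π(2lᵢ+1) = 3×17×15 = 765
triangle coeff Δ(1,8,7) = 1/2040
Σ_t [1,1]: t=1:−1/25401600 = -1/25401600
(3j)²=8/255 [(1 8 7; 0 0 0)], sign=+1
Σ_t [1,1]: t=1:−1/87091200 = -1/87091200
(3j)²=11/408 [(1 8 7; 0 -3 3)], sign=-1
⇒ 4πI² = 11/17
I = (-1)√(11/17/(4π)) = -0.22691696

-0.226917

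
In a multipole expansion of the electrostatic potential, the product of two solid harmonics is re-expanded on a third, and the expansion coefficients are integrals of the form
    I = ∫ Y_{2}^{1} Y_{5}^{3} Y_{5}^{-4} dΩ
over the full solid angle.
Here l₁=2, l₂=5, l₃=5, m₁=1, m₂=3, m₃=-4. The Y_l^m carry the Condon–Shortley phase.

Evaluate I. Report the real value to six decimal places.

m-sum 0 ✓  L=12 even ✓  3≤5≤7 ✓
Π(2lᵢ+1) = 5×11×11 = 605
triangle coeff Δ(2,5,5) = 1/38610
Σ_t [0,2]: t=0:+1/2880 t=1:−1/576 t=2:+1/2880 = -1/960
(3j)²=10/429 [(2 5 5; 0 0 0)], sign=+1
Σ_t [0,1]: t=0:+1/80640 t=1:−1/10080 = -1/11520
(3j)²=49/1430 [(2 5 5; 1 3 -4)], sign=+1
⇒ 4πI² = 245/507
I = (+1)√(245/507/(4π)) = 0.19609844

0.196098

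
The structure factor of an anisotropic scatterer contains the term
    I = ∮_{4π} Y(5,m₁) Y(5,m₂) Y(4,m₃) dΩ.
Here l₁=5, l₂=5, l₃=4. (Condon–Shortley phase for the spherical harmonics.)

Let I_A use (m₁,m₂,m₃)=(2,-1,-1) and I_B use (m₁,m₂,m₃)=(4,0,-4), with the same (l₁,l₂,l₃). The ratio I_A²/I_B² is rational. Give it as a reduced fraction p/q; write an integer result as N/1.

Shared (l₁,l₂,l₃)=(5,5,4): N and (l;000)² cancel in I_A²/I_B².
A: Δ = 6!·4!·4!/15! = 1/3153150; Racah Σ t=0..3: t=0:+1/103680 t=1:−1/2880 t=2:+1/1152 t=3:−1/5184 = 7/20736; ⇒ 3j(5 5 4; 2 -1 -1)² = 35/2574, sgn -1
B: Δ = 6!·4!·4!/15! = 1/3153150; Racah Σ t=1..1: t=1:−1/69120 = -1/69120; ⇒ 3j(5 5 4; 4 0 -4)² = 2/143, sgn -1
I_A²/I_B² = (35/2574)/(2/143) = 35/36

35/36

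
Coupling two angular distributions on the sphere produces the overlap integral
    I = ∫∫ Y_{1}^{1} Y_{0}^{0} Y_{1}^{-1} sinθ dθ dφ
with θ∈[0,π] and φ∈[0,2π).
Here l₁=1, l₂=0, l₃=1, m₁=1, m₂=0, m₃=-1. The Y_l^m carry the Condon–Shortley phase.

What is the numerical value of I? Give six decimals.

Rules hold: Σm=0, L=2 even, 1≤1≤1.
N = 3·1·3 = 9
Δ = 0!·2!·0!/3! = 1/3
Racah Σ t=0..0: t=0:+1/1 = 1/1
⇒ 3j(1 0 1; 0 0 0)² = 1/3, sgn -1
Racah Σ t=0..0: t=0:+1/2 = 1/2
⇒ 3j(1 0 1; 1 0 -1)² = 1/3, sgn +1
4πI² = N·(3j₀)²·(3jₘ)² = 1/1
I = -1·√(1/4π) = -0.28209479

-0.282095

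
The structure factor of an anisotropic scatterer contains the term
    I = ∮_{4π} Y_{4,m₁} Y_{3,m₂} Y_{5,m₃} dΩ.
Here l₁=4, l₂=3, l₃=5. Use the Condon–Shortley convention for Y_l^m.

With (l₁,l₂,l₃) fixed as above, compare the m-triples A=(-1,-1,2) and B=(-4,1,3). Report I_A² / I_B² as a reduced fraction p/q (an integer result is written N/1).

16/21

l's match ⇒ only the (l;m) 3-j factors differ between A and B.
A: triangle coeff Δ(4,3,5) = 1/180180; Σ_t [0,2]: t=0:+1/960 t=1:−1/288 t=2:+1/1728 = -1/540; (3j)²=128/6435 [(4 3 5; -1 -1 2)], sign=+1
B: triangle coeff Δ(4,3,5) = 1/180180; Σ_t [2,2]: t=2:+1/5760 = 1/5760; (3j)²=56/2145 [(4 3 5; -4 1 3)], sign=+1
I_A²/I_B² = (128/6435)/(56/2145) = 16/21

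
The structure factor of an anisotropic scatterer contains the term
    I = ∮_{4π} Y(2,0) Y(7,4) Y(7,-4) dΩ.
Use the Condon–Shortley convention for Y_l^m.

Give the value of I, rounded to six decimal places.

Checks pass: Σm=0; 16 even; l₃=7∈[5,9].
(2·2+1)(2·7+1)(2·7+1) = 1125
Δ: 2! 2! 12! / 17! → 1/185640
sum: t=0:+1/2419200 t=1:−1/518400 t=2:+1/2419200 = -1/907200
3j²(2 7 7; 0 0 0) = Δ·Π!·Σ² = 56/3315  (sign +1)
sum: t=0:+1/159667200 t=1:−1/7257600 t=2:+1/8709120 = -1/59875200
3j²(2 7 7; 0 4 -4) = Δ·Π!·Σ² = 8/23205  (sign +1)
combine: 4πI² = 1125·56/3315·8/23205 = 320/48841
take √, sign +1: I = 0.02283378

0.022834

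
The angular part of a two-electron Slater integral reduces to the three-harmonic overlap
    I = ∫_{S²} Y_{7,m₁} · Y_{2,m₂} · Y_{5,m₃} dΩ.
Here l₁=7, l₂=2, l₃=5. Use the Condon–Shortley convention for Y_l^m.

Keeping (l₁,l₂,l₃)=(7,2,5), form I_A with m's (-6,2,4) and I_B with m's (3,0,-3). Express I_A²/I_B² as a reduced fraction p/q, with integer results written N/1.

l's match ⇒ only the (l;m) 3-j factors differ between A and B.
A: triangle coeff Δ(7,2,5) = 1/15015; Σ_t [4,4]: t=4:+1/8709120 = 1/8709120; (3j)²=1/21 [(7 2 5; -6 2 4)], sign=-1
B: triangle coeff Δ(7,2,5) = 1/15015; Σ_t [2,2]: t=2:+1/322560 = 1/322560; (3j)²=18/1001 [(7 2 5; 3 0 -3)], sign=+1
I_A²/I_B² = (1/21)/(18/1001) = 143/54

143/54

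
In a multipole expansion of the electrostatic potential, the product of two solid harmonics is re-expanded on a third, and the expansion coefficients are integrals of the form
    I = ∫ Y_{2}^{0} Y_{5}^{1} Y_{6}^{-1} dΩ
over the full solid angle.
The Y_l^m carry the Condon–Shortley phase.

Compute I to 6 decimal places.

L=13 odd ⇒ parity kills the (l;000) factor ⇒ I = 0

0.000000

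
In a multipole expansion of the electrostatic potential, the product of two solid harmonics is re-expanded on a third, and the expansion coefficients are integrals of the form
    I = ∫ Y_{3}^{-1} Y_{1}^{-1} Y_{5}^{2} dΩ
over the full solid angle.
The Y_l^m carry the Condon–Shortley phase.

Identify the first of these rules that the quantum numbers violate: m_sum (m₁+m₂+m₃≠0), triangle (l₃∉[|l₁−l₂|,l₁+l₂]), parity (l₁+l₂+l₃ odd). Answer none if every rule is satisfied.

triangle

Σmᵢ = 0  ✓
l₃∈[|l₁−l₂|,l₁+l₂]=[2,4], have l₃=5  ✗
Σlᵢ = 9 ⇒ odd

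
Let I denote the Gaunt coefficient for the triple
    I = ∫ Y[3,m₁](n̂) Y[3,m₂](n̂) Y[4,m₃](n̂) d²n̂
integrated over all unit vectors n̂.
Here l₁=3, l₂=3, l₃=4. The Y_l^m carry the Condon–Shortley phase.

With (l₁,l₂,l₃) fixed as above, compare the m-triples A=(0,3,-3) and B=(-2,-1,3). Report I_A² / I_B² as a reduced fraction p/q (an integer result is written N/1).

9/2

Same 3,3,4: normalisation and zero-m 3j drop out of the ratio.
A: Δ: 2! 4! 4! / 11! → 1/34650; sum: t=2:+1/288 = 1/288; 3j²(3 3 4; 0 3 -3) = Δ·Π!·Σ² = 1/22  (sign -1)
B: Δ: 2! 4! 4! / 11! → 1/34650; sum: t=1:−1/144 t=2:+1/288 = -1/288; 3j²(3 3 4; -2 -1 3) = Δ·Π!·Σ² = 1/99  (sign +1)
I_A²/I_B² = (1/22)/(1/99) = 9/2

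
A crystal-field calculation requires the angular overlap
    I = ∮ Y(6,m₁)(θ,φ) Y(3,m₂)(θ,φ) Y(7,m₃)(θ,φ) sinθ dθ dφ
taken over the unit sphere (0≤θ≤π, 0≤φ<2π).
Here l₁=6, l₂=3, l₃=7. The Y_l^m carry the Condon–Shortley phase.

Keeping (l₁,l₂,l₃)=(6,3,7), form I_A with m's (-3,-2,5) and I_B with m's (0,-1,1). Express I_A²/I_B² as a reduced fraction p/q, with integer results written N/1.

l's match ⇒ only the (l;m) 3-j factors differ between A and B.
A: triangle coeff Δ(6,3,7) = 1/2042040; Σ_t [0,1]: t=0:+1/4354560 t=1:−1/1935360 = -1/3483648; (3j)²=125/12376 [(6 3 7; -3 -2 5)], sign=-1
B: triangle coeff Δ(6,3,7) = 1/2042040; Σ_t [0,2]: t=0:+1/138240 t=1:−1/86400 t=2:+1/829440 = -13/4147200; (3j)²=13/3740 [(6 3 7; 0 -1 1)], sign=-1
I_A²/I_B² = (125/12376)/(13/3740) = 6875/2366

6875/2366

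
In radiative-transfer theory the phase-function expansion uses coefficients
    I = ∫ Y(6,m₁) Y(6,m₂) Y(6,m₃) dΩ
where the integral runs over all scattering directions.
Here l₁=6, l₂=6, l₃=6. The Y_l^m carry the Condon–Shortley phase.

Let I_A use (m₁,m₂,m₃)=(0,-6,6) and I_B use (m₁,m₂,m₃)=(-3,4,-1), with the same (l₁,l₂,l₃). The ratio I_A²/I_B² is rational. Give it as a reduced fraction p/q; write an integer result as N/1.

484/875

l's match ⇒ only the (l;m) 3-j factors differ between A and B.
A: triangle coeff Δ(6,6,6) = 1/325909584; Σ_t [0,0]: t=0:+1/373248000 = 1/373248000; (3j)²=11/4199 [(6 6 6; 0 -6 6)], sign=+1
B: triangle coeff Δ(6,6,6) = 1/325909584; Σ_t [4,6]: t=4:+1/4147200 t=5:−1/691200 t=6:+1/1244160 = -1/2488320; (3j)²=875/184756 [(6 6 6; -3 4 -1)], sign=+1
I_A²/I_B² = (11/4199)/(875/184756) = 484/875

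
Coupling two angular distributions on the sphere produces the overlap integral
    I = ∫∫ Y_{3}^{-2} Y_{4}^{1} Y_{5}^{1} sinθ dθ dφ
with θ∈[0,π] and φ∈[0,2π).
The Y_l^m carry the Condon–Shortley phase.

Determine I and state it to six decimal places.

0.138239

m-sum 0 ✓  L=12 even ✓  1≤5≤7 ✓
Π(2lᵢ+1) = 7×9×11 = 693
triangle coeff Δ(3,4,5) = 1/180180
Σ_t [0,2]: t=0:+1/576 t=1:−1/144 t=2:+1/576 = -1/288
(3j)²=20/1001 [(3 4 5; 0 0 0)], sign=+1
Σ_t [1,2]: t=1:−1/1152 t=2:+1/432 = 5/3456
(3j)²=625/36036 [(3 4 5; -2 1 1)], sign=+1
⇒ 4πI² = 3125/13013
I = (+1)√(3125/13013/(4π)) = 0.13823925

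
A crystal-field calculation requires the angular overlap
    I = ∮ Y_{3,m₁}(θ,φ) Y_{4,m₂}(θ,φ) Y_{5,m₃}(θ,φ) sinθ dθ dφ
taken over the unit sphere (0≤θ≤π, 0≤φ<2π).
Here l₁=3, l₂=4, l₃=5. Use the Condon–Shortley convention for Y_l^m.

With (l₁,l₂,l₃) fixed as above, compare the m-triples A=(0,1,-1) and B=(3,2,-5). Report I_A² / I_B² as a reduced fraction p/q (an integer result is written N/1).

Same 3,4,5: normalisation and zero-m 3j drop out of the ratio.
A: Δ: 2! 4! 6! / 13! → 1/180180; sum: t=0:+1/1440 t=1:−1/192 t=2:+1/432 = -19/8640; 3j²(3 4 5; 0 1 -1) = Δ·Π!·Σ² = 361/30030  (sign -1)
B: Δ: 2! 4! 6! / 13! → 1/180180; sum: t=0:+1/34560 = 1/34560; 3j²(3 4 5; 3 2 -5) = Δ·Π!·Σ² = 5/286  (sign +1)
I_A²/I_B² = (361/30030)/(5/286) = 361/525

361/525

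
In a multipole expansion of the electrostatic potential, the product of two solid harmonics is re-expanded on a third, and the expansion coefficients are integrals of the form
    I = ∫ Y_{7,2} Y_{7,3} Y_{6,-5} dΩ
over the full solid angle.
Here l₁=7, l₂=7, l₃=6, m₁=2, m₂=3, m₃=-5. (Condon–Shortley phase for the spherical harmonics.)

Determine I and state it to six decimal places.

-0.040990

Checks pass: Σm=0; 20 even; l₃=6∈[0,14].
(2·7+1)(2·7+1)(2·6+1) = 2925
Δ: 8! 6! 6! / 21! → 1/2444321880
sum: t=1:−1/2612736000 t=2:+1/20736000 t=3:−1/1658880 t=4:+1/746496 t=5:−1/1658880 t=6:+1/20736000 t=7:−1/2612736000 = 1/4354560
3j²(7 7 6; 0 0 0) = Δ·Π!·Σ² = 1000/138567  (sign +1)
sum: t=4:+1/49766400 t=5:−1/62208000 = 1/248832000
3j²(7 7 6; 2 3 -5) = Δ·Π!·Σ² = 21/20995  (sign -1)
combine: 4πI² = 2925·1000/138567·21/20995 = 315000/14919047
take √, sign -1: I = -0.04099018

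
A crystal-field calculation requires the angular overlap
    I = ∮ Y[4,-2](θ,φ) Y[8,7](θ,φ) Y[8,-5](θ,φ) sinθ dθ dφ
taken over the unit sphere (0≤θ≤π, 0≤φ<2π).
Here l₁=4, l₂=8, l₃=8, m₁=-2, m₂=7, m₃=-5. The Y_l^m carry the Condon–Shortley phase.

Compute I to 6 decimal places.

Rules hold: Σm=0, L=20 even, 4≤8≤12.
N = 9·17·17 = 2601
Δ = 4!·4!·12!/21! = 1/185175900
Racah Σ t=0..4: t=0:+1/557383680 t=1:−1/21772800 t=2:+1/8294400 t=3:−1/21772800 t=4:+1/557383680 = 1/30965760
⇒ 3j(4 8 8; 0 0 0)² = 36/4199, sgn +1
Racah Σ t=3..4: t=3:−1/17244057600 t=4:+1/3832012800 = 1/4926873600
⇒ 3j(4 8 8; -2 7 -5)² = 91/5814, sgn -1
4πI² = N·(3j₀)²·(3jₘ)² = 126/361
I = -1·√(0.34903/4π) = -0.16665822

-0.166658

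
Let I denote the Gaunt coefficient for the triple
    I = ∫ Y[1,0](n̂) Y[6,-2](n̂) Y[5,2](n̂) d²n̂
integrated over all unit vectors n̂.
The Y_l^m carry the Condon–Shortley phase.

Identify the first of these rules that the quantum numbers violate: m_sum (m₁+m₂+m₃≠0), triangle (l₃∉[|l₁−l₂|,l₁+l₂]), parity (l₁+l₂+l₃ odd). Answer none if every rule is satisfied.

none

m₁+m₂+m₃ = 0 − 2 + 2 = 0  ✓
triangle: |1−6|=5 ≤ l₃=5 ≤ 1+6=7  ✓
parity: l₁+l₂+l₃ = 12 is even  ✓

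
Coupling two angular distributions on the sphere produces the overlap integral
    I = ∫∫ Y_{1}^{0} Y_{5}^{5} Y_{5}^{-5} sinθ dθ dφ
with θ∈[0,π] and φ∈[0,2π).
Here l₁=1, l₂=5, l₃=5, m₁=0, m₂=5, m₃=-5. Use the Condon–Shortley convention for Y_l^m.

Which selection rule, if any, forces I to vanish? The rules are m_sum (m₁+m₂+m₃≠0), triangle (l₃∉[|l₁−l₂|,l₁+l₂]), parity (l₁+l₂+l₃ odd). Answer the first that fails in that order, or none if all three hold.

parity

m₁+m₂+m₃ = 0 + 5 − 5 = 0  ✓
triangle: |1−5|=4 ≤ l₃=5 ≤ 1+5=6  ✓
parity: l₁+l₂+l₃ = 11 is odd  ✗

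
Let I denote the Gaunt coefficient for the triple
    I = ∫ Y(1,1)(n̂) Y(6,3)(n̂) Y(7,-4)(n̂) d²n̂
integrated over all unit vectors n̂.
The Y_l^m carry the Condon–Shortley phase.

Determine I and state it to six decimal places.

Checks pass: Σm=0; 14 even; l₃=7∈[5,7].
(2·1+1)(2·6+1)(2·7+1) = 585
Δ: 0! 2! 12! / 15! → 1/1365
sum: t=0:+1/518400 = 1/518400
3j²(1 6 7; 0 0 0) = Δ·Π!·Σ² = 7/195  (sign -1)
sum: t=0:+1/4354560 = 1/4354560
3j²(1 6 7; 1 3 -4) = Δ·Π!·Σ² = 11/273  (sign -1)
combine: 4πI² = 585·7/195·11/273 = 11/13
take √, sign +1: I = 0.25948947

0.259489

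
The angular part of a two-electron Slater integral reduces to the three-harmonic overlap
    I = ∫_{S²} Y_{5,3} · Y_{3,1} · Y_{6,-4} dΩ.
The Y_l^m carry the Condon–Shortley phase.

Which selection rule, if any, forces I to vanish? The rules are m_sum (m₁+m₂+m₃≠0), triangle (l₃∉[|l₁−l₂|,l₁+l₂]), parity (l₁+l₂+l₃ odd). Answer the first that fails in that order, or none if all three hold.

none

azimuthal sum: 3 + 1 − 4 = 0  ✓
2 ≤ 6 ≤ 8 (triangle on l)  ✓
L = 5 + 3 + 6 = 14 (even)  ✓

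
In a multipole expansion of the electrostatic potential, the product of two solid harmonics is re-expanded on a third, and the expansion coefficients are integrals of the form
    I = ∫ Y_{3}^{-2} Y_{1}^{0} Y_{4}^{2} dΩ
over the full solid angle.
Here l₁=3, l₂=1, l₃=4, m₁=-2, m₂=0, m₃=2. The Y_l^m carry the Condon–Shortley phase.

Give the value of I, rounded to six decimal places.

0.213244

Checks pass: Σm=0; 8 even; l₃=4∈[2,4].
(2·3+1)(2·1+1)(2·4+1) = 189
Δ: 0! 6! 2! / 9! → 1/252
sum: t=0:+1/36 = 1/36
3j²(3 1 4; 0 0 0) = Δ·Π!·Σ² = 4/63  (sign +1)
sum: t=0:+1/120 = 1/120
3j²(3 1 4; -2 0 2) = Δ·Π!·Σ² = 1/21  (sign +1)
combine: 4πI² = 189·4/63·1/21 = 4/7
take √, sign +1: I = 0.21324362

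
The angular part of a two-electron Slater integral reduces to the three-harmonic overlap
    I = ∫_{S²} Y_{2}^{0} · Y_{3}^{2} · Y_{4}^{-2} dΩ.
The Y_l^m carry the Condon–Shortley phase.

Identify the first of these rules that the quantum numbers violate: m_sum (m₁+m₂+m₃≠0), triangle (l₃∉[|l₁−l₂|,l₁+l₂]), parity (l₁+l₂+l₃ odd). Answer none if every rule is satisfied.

parity

azimuthal sum: 0 + 2 − 2 = 0  ✓
1 ≤ 4 ≤ 5 (triangle on l)  ✓
L = 2 + 3 + 4 = 9 (odd)  ✗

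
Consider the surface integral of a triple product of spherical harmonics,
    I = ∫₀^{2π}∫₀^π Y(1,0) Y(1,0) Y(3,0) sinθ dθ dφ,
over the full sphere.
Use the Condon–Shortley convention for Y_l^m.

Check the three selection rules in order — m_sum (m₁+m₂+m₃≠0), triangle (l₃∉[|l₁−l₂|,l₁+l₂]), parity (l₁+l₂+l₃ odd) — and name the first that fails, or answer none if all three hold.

triangle

azimuthal sum: 0 + 0 + 0 = 0  ✓
0 ≤ 3 ≤ 2 (triangle on l)  ✗
L = 1 + 1 + 3 = 5 (odd)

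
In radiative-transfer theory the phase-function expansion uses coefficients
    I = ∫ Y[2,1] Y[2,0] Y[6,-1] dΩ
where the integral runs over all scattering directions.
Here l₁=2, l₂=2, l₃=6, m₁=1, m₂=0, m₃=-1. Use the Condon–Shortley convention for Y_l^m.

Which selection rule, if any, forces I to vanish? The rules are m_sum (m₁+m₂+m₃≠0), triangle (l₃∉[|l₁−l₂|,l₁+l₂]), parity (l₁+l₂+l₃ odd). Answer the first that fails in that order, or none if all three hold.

Σmᵢ = 0  ✓
l₃∈[|l₁−l₂|,l₁+l₂]=[0,4], have l₃=6  ✗
Σlᵢ = 10 ⇒ even

triangle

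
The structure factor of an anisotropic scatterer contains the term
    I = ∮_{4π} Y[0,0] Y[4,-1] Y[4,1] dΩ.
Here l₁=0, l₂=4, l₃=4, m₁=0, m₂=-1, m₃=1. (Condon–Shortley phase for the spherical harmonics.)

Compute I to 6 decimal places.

Rules hold: Σm=0, L=8 even, 4≤4≤4.
N = 1·9·9 = 81
Δ = 0!·0!·8!/9! = 1/9
Racah Σ t=0..0: t=0:+1/576 = 1/576
⇒ 3j(0 4 4; 0 0 0)² = 1/9, sgn +1
Racah Σ t=0..0: t=0:+1/720 = 1/720
⇒ 3j(0 4 4; 0 -1 1)² = 1/9, sgn -1
4πI² = N·(3j₀)²·(3jₘ)² = 1/1
I = -1·√(1/4π) = -0.28209479

-0.282095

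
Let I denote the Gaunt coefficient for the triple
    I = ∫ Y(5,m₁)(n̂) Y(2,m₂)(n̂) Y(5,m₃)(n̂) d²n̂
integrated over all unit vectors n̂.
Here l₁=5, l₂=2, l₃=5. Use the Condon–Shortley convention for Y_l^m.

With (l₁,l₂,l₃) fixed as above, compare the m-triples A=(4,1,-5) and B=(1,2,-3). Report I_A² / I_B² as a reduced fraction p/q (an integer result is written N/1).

Shared (l₁,l₂,l₃)=(5,2,5): N and (l;000)² cancel in I_A²/I_B².
A: Δ = 2!·8!·2!/13! = 1/38610; Racah Σ t=1..1: t=1:−1/80640 = -1/80640; ⇒ 3j(5 2 5; 4 1 -5)² = 9/286, sgn -1
B: Δ = 2!·8!·2!/13! = 1/38610; Racah Σ t=2..2: t=2:+1/5760 = 1/5760; ⇒ 3j(5 2 5; 1 2 -3)² = 56/2145, sgn +1
I_A²/I_B² = (9/286)/(56/2145) = 135/112

135/112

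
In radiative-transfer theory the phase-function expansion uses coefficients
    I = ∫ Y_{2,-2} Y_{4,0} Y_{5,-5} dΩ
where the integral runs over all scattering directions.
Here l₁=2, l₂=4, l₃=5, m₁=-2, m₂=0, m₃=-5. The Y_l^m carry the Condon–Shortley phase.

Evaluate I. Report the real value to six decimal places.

0.000000

Σmᵢ = -7 ≠ 0, so the φ-integral vanishes; I = 0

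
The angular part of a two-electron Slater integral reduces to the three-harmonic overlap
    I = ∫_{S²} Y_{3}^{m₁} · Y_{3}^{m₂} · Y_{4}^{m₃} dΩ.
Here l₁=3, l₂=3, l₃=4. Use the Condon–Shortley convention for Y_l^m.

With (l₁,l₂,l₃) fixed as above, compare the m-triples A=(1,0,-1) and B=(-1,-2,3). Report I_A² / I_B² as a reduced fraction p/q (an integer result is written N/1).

Shared (l₁,l₂,l₃)=(3,3,4): N and (l;000)² cancel in I_A²/I_B².
A: Δ = 2!·4!·4!/11! = 1/34650; Racah Σ t=0..2: t=0:+1/48 t=1:−1/24 t=2:+1/288 = -5/288; ⇒ 3j(3 3 4; 1 0 -1)² = 5/462, sgn +1
B: Δ = 2!·4!·4!/11! = 1/34650; Racah Σ t=0..1: t=0:+1/288 t=1:−1/144 = -1/288; ⇒ 3j(3 3 4; -1 -2 3)² = 1/99, sgn +1
I_A²/I_B² = (5/462)/(1/99) = 15/14

15/14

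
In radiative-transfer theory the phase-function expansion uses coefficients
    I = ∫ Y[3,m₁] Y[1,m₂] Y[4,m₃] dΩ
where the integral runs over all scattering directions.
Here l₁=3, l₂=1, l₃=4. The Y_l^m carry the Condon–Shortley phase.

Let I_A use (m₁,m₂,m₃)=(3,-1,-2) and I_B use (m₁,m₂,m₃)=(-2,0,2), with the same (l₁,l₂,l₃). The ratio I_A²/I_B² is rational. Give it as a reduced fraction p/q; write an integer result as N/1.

1/12

Shared (l₁,l₂,l₃)=(3,1,4): N and (l;000)² cancel in I_A²/I_B².
A: Δ = 0!·6!·2!/9! = 1/252; Racah Σ t=0..0: t=0:+1/1440 = 1/1440; ⇒ 3j(3 1 4; 3 -1 -2)² = 1/252, sgn +1
B: Δ = 0!·6!·2!/9! = 1/252; Racah Σ t=0..0: t=0:+1/120 = 1/120; ⇒ 3j(3 1 4; -2 0 2)² = 1/21, sgn +1
I_A²/I_B² = (1/252)/(1/21) = 1/12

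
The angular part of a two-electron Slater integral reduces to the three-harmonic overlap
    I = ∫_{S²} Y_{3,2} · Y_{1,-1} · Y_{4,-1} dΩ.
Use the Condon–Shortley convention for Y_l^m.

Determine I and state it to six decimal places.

Checks pass: Σm=0; 8 even; l₃=4∈[2,4].
(2·3+1)(2·1+1)(2·4+1) = 189
Δ: 0! 6! 2! / 9! → 1/252
sum: t=0:+1/36 = 1/36
3j²(3 1 4; 0 0 0) = Δ·Π!·Σ² = 4/63  (sign +1)
sum: t=0:+1/240 = 1/240
3j²(3 1 4; 2 -1 -1) = Δ·Π!·Σ² = 1/84  (sign -1)
combine: 4πI² = 189·4/63·1/84 = 1/7
take √, sign -1: I = -0.10662181

-0.106622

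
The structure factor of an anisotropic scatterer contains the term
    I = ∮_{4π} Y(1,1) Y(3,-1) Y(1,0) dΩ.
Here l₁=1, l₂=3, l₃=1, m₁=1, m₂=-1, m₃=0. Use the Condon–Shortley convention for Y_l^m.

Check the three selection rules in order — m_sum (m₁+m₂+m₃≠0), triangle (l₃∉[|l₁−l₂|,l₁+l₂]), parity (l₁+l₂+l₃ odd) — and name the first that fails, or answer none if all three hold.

triangle

Σmᵢ = 0  ✓
l₃∈[|l₁−l₂|,l₁+l₂]=[2,4], have l₃=1  ✗
Σlᵢ = 5 ⇒ odd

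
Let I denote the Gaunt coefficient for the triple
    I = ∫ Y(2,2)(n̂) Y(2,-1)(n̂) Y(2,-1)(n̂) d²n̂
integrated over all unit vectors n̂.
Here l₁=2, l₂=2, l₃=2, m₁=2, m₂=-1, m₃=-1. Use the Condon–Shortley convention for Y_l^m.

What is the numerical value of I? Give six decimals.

m-sum 0 ✓  L=6 even ✓  0≤2≤4 ✓
Π(2lᵢ+1) = 5×5×5 = 125
triangle coeff Δ(2,2,2) = 1/630
Σ_t [0,2]: t=0:+1/8 t=1:−1/1 t=2:+1/8 = -3/4
(3j)²=2/35 [(2 2 2; 0 0 0)], sign=-1
Σ_t [0,0]: t=0:+1/4 = 1/4
(3j)²=3/35 [(2 2 2; 2 -1 -1)], sign=-1
⇒ 4πI² = 30/49
I = (+1)√(30/49/(4π)) = 0.22072812

0.220728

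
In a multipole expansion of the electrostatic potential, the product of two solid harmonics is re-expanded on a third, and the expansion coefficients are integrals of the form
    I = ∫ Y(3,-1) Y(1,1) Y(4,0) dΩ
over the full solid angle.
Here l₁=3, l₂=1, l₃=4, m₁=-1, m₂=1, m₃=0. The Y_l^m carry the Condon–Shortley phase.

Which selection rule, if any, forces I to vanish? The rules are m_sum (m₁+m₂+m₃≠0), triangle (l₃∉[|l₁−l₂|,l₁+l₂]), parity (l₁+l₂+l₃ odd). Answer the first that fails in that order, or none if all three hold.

Σmᵢ = 0  ✓
l₃∈[|l₁−l₂|,l₁+l₂]=[2,4], have l₃=4  ✓
Σlᵢ = 8 ⇒ even  ✓

none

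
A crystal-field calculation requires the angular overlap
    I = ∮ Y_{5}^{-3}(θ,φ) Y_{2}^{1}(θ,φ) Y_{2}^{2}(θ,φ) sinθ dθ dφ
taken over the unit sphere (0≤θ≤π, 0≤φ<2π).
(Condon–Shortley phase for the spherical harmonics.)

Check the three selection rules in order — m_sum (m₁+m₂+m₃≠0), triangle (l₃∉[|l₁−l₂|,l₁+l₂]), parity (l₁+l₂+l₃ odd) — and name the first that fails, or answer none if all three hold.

azimuthal sum: -3 + 1 + 2 = 0  ✓
3 ≤ 2 ≤ 7 (triangle on l)  ✗
L = 5 + 2 + 2 = 9 (odd)

triangle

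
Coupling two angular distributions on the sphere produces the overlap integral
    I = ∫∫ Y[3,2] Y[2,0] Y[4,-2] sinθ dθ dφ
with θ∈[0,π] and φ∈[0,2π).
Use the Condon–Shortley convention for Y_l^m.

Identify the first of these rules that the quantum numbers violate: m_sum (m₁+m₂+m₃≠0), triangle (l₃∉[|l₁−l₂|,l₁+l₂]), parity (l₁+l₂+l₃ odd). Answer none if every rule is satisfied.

parity

Σmᵢ = 0  ✓
l₃∈[|l₁−l₂|,l₁+l₂]=[1,5], have l₃=4  ✓
Σlᵢ = 9 ⇒ odd  ✗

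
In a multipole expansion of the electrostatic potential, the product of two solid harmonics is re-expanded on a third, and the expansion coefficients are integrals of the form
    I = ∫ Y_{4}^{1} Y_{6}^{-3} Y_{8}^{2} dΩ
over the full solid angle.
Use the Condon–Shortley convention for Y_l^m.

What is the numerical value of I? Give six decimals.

Checks pass: Σm=0; 18 even; l₃=8∈[2,10].
(2·4+1)(2·6+1)(2·8+1) = 1989
Δ: 2! 6! 10! / 19! → 1/23279256
sum: t=0:+1/1658880 t=1:−1/518400 t=2:+1/1658880 = -1/1382400
3j²(4 6 8; 0 0 0) = Δ·Π!·Σ² = 504/46189  (sign -1)
sum: t=0:+1/2177280 t=1:−1/3870720 t=2:+1/87091200 = 37/174182400
3j²(4 6 8; 1 -3 2) = Δ·Π!·Σ² = 20535/2586584  (sign +1)
combine: 4πI² = 1989·504/46189·20535/2586584 = 1663335/9653501
take √, sign -1: I = -0.11709612

-0.117096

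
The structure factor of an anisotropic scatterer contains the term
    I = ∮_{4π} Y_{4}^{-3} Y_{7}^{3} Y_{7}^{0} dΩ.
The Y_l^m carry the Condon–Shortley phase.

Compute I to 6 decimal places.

Checks pass: Σm=0; 18 even; l₃=7∈[3,11].
(2·4+1)(2·7+1)(2·7+1) = 2025
Δ: 4! 4! 10! / 19! → 1/58198140
sum: t=0:+1/17418240 t=1:−1/622080 t=2:+1/230400 t=3:−1/622080 t=4:+1/17418240 = 1/806400
3j²(4 7 7; 0 0 0) = Δ·Π!·Σ² = 2268/230945  (sign -1)
sum: t=3:−1/4354560 t=4:+1/2488320 = 1/5806080
3j²(4 7 7; -3 3 0) = Δ·Π!·Σ² = 525/92378  (sign -1)
combine: 4πI² = 2025·2268/230945·525/92378 = 241116750/2133423721
take √, sign +1: I = 0.09483534

0.094835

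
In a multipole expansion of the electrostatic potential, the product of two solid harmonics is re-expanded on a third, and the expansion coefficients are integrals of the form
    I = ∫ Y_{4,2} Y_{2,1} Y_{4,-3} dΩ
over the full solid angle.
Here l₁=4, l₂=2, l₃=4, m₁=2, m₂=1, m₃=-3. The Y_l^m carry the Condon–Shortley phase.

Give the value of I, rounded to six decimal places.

-0.187702

m-sum 0 ✓  L=10 even ✓  2≤4≤6 ✓
Π(2lᵢ+1) = 9×5×9 = 405
triangle coeff Δ(4,2,4) = 1/13860
Σ_t [0,2]: t=0:+1/192 t=1:−1/36 t=2:+1/192 = -5/288
(3j)²=20/693 [(4 2 4; 0 0 0)], sign=-1
Σ_t [1,2]: t=1:−1/240 t=2:+1/1440 = -1/288
(3j)²=5/132 [(4 2 4; 2 1 -3)], sign=+1
⇒ 4πI² = 375/847
I = (-1)√(375/847/(4π)) = -0.18770204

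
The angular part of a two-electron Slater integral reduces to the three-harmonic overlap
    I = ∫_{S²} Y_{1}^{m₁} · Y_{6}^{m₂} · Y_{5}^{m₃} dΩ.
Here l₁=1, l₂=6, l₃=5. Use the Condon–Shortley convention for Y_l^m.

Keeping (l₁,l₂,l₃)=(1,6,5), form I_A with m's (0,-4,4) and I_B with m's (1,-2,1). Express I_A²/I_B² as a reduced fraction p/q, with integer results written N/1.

5/7

l's match ⇒ only the (l;m) 3-j factors differ between A and B.
A: triangle coeff Δ(1,6,5) = 1/858; Σ_t [1,1]: t=1:−1/362880 = -1/362880; (3j)²=10/429 [(1 6 5; 0 -4 4)], sign=+1
B: triangle coeff Δ(1,6,5) = 1/858; Σ_t [0,0]: t=0:+1/34560 = 1/34560; (3j)²=14/429 [(1 6 5; 1 -2 1)], sign=+1
I_A²/I_B² = (10/429)/(14/429) = 5/7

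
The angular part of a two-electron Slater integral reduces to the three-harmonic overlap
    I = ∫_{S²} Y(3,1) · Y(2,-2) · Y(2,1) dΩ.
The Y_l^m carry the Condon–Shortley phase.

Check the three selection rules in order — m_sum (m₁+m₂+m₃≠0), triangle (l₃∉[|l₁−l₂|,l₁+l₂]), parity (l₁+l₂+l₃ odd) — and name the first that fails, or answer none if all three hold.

azimuthal sum: 1 − 2 + 1 = 0  ✓
1 ≤ 2 ≤ 5 (triangle on l)  ✓
L = 3 + 2 + 2 = 7 (odd)  ✗

parity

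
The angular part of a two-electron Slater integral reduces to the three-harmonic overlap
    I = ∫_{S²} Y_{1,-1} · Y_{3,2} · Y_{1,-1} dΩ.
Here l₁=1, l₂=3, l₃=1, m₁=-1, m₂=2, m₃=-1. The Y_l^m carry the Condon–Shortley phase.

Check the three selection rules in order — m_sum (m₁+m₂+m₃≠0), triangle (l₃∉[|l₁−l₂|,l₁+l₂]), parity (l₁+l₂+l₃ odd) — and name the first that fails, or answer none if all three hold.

m₁+m₂+m₃ = -1 + 2 − 1 = 0  ✓
triangle: |1−3|=2 ≤ l₃=1 ≤ 1+3=4  ✗
parity: l₁+l₂+l₃ = 5 is odd

triangle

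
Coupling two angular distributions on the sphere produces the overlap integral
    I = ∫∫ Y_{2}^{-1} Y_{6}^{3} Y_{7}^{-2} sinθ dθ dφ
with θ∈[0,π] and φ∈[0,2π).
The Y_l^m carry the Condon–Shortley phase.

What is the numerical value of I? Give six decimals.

Σlᵢ=15 odd — θ-integrand is odd under cosθ→−cosθ; I=0

0.000000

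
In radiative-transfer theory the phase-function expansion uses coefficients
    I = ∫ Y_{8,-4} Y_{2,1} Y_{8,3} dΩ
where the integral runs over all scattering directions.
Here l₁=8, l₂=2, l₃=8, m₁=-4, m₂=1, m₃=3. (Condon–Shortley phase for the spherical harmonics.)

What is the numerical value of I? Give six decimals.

0.146979

Checks pass: Σm=0; 18 even; l₃=8∈[6,10].
(2·8+1)(2·2+1)(2·8+1) = 1445
Δ: 2! 14! 2! / 19! → 1/348840
sum: t=0:+1/116121600 t=1:−1/25401600 t=2:+1/116121600 = -1/45158400
3j²(8 2 8; 0 0 0) = Δ·Π!·Σ² = 24/1615  (sign -1)
sum: t=1:−1/479001600 t=2:+1/174182400 = 1/273715200
3j²(8 2 8; -4 1 3) = Δ·Π!·Σ² = 49/3876  (sign -1)
combine: 4πI² = 1445·24/1615·49/3876 = 98/361
take √, sign +1: I = 0.14697873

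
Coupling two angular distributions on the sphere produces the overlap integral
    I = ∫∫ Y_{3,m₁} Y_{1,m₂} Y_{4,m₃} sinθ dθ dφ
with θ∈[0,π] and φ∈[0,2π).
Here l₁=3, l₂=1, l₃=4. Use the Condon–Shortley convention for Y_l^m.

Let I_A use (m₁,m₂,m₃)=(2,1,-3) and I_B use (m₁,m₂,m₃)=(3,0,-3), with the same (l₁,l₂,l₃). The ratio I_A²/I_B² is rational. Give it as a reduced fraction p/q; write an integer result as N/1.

Same 3,1,4: normalisation and zero-m 3j drop out of the ratio.
A: Δ: 0! 6! 2! / 9! → 1/252; sum: t=0:+1/240 = 1/240; 3j²(3 1 4; 2 1 -3) = Δ·Π!·Σ² = 1/12  (sign -1)
B: Δ: 0! 6! 2! / 9! → 1/252; sum: t=0:+1/720 = 1/720; 3j²(3 1 4; 3 0 -3) = Δ·Π!·Σ² = 1/36  (sign -1)
I_A²/I_B² = (1/12)/(1/36) = 3/1

3/1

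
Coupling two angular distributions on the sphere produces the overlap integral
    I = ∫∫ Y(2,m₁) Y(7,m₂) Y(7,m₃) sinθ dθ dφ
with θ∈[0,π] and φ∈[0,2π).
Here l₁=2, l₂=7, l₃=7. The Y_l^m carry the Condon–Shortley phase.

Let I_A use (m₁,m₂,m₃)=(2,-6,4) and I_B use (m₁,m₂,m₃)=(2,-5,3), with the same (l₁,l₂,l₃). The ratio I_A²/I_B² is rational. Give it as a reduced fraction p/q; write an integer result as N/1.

13/22

l's match ⇒ only the (l;m) 3-j factors differ between A and B.
A: triangle coeff Δ(2,7,7) = 1/185640; Σ_t [0,0]: t=0:+1/159667200 = 1/159667200; (3j)²=9/1190 [(2 7 7; 2 -6 4)], sign=-1
B: triangle coeff Δ(2,7,7) = 1/185640; Σ_t [0,0]: t=0:+1/29030400 = 1/29030400; (3j)²=99/7735 [(2 7 7; 2 -5 3)], sign=+1
I_A²/I_B² = (9/1190)/(99/7735) = 13/22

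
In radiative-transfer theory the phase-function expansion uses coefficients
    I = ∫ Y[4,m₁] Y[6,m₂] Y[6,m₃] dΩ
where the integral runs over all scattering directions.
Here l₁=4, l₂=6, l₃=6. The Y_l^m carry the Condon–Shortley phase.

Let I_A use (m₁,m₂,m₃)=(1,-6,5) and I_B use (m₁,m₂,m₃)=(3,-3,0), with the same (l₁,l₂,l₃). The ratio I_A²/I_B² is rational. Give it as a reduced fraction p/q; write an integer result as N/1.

605/196

Shared (l₁,l₂,l₃)=(4,6,6): N and (l;000)² cancel in I_A²/I_B².
A: Δ = 4!·4!·8!/17! = 1/15315300; Racah Σ t=0..0: t=0:+1/5806080 = 1/5806080; ⇒ 3j(4 6 6; 1 -6 5)² = 165/6188, sgn -1
B: Δ = 4!·4!·8!/17! = 1/15315300; Racah Σ t=0..1: t=0:+1/103680 t=1:−1/207360 = 1/207360; ⇒ 3j(4 6 6; 3 -3 0)² = 21/2431, sgn +1
I_A²/I_B² = (165/6188)/(21/2431) = 605/196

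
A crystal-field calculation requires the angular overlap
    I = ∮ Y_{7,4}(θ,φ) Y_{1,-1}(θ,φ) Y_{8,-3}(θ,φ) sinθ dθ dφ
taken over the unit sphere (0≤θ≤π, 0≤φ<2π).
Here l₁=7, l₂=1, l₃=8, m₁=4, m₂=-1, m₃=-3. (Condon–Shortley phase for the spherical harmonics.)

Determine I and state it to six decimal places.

m-sum 0 ✓  L=16 even ✓  6≤8≤8 ✓
Π(2lᵢ+1) = 15×3×17 = 765
triangle coeff Δ(7,1,8) = 1/2040
Σ_t [0,0]: t=0:+1/25401600 = 1/25401600
(3j)²=8/255 [(7 1 8; 0 0 0)], sign=+1
Σ_t [0,0]: t=0:+1/479001600 = 1/479001600
(3j)²=1/204 [(7 1 8; 4 -1 -3)], sign=-1
⇒ 4πI² = 2/17
I = (-1)√(2/17/(4π)) = -0.09675772

-0.096758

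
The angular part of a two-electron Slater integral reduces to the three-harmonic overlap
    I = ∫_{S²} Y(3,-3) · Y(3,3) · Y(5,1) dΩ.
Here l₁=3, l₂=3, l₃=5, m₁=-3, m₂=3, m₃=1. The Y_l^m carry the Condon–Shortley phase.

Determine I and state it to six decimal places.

0.000000

Σmᵢ = 1 ≠ 0, so the φ-integral vanishes; I = 0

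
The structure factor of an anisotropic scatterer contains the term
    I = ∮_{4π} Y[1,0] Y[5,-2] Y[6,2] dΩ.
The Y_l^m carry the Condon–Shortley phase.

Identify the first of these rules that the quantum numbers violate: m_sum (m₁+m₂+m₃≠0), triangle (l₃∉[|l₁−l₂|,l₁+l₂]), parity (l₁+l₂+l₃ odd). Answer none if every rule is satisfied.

azimuthal sum: 0 − 2 + 2 = 0  ✓
4 ≤ 6 ≤ 6 (triangle on l)  ✓
L = 1 + 5 + 6 = 12 (even)  ✓

none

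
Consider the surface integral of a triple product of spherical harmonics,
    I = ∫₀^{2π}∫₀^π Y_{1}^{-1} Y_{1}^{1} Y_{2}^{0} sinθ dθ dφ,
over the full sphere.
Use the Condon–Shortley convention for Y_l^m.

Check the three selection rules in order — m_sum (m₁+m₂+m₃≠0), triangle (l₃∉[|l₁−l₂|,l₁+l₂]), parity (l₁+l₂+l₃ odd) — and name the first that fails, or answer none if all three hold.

m₁+m₂+m₃ = -1 + 1 + 0 = 0  ✓
triangle: |1−1|=0 ≤ l₃=2 ≤ 1+1=2  ✓
parity: l₁+l₂+l₃ = 4 is even  ✓

none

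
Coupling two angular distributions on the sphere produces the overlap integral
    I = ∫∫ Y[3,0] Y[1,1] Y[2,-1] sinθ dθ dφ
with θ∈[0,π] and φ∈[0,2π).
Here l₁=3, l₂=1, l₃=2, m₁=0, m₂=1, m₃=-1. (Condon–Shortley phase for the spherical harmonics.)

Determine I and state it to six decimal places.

0.143048

Rules hold: Σm=0, L=6 even, 2≤2≤4.
N = 7·3·5 = 105
Δ = 2!·4!·0!/7! = 1/105
Racah Σ t=1..1: t=1:−1/4 = -1/4
⇒ 3j(3 1 2; 0 0 0)² = 3/35, sgn -1
Racah Σ t=2..2: t=2:+1/12 = 1/12
⇒ 3j(3 1 2; 0 1 -1)² = 1/35, sgn -1
4πI² = N·(3j₀)²·(3jₘ)² = 9/35
I = +1·√(0.257143/4π) = 0.14304817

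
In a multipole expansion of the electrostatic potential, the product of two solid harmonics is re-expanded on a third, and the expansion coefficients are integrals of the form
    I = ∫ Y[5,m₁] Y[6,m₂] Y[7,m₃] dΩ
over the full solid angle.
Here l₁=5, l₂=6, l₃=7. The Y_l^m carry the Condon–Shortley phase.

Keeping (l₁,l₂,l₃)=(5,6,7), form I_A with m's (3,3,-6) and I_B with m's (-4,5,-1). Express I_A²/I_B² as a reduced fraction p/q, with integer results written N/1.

Same 5,6,7: normalisation and zero-m 3j drop out of the ratio.
A: Δ: 4! 6! 8! / 19! → 1/174594420; sum: t=1:−1/29030400 t=2:+1/14515200 = 1/29030400; 3j²(5 6 7; 3 3 -6) = Δ·Π!·Σ² = 12/1615  (sign -1)
B: Δ: 4! 6! 8! / 19! → 1/174594420; sum: t=3:−1/174182400 t=4:+1/14515200 = 11/174182400; 3j²(5 6 7; -4 5 -1) = Δ·Π!·Σ² = 121/12597  (sign +1)
I_A²/I_B² = (12/1615)/(121/12597) = 468/605

468/605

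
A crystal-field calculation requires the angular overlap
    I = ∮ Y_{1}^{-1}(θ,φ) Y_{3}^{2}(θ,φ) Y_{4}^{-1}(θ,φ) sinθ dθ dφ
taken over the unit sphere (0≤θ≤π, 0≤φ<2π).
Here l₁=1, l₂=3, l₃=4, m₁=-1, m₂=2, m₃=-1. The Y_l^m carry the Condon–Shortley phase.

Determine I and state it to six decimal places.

-0.106622

m-sum 0 ✓  L=8 even ✓  2≤4≤4 ✓
Π(2lᵢ+1) = 3×7×9 = 189
triangle coeff Δ(1,3,4) = 1/252
Σ_t [0,0]: t=0:+1/36 = 1/36
(3j)²=4/63 [(1 3 4; 0 0 0)], sign=+1
Σ_t [0,0]: t=0:+1/240 = 1/240
(3j)²=1/84 [(1 3 4; -1 2 -1)], sign=-1
⇒ 4πI² = 1/7
I = (-1)√(1/7/(4π)) = -0.10662181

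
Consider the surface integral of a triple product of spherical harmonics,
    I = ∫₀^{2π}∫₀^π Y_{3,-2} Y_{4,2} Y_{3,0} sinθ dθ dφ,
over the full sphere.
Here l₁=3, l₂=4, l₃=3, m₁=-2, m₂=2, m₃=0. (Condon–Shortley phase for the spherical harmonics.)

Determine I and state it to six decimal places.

-0.044418

m-sum 0 ✓  L=10 even ✓  1≤3≤7 ✓
Π(2lᵢ+1) = 7×9×7 = 441
triangle coeff Δ(3,4,3) = 1/34650
Σ_t [1,3]: t=1:−1/72 t=2:+1/16 t=3:−1/72 = 5/144
(3j)²=2/77 [(3 4 3; 0 0 0)], sign=-1
Σ_t [3,4]: t=3:−1/72 t=4:+1/96 = -1/288
(3j)²=1/462 [(3 4 3; -2 2 0)], sign=+1
⇒ 4πI² = 3/121
I = (-1)√(3/121/(4π)) = -0.04441841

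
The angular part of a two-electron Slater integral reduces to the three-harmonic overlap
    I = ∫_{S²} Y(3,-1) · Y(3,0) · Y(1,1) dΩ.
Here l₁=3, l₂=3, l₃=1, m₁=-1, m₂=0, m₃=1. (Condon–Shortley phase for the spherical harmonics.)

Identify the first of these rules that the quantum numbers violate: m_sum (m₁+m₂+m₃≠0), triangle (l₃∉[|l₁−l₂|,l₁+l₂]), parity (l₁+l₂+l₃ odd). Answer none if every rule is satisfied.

m₁+m₂+m₃ = -1 + 0 + 1 = 0  ✓
triangle: |3−3|=0 ≤ l₃=1 ≤ 3+3=6  ✓
parity: l₁+l₂+l₃ = 7 is odd  ✗

parity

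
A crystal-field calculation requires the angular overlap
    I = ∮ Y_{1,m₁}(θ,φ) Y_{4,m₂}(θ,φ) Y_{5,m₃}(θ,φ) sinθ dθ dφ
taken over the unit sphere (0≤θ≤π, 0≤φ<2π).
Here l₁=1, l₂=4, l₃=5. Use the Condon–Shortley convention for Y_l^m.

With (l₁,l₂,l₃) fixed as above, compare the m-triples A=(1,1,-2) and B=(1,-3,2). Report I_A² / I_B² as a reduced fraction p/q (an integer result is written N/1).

l's match ⇒ only the (l;m) 3-j factors differ between A and B.
A: triangle coeff Δ(1,4,5) = 1/495; Σ_t [0,0]: t=0:+1/1440 = 1/1440; (3j)²=7/165 [(1 4 5; 1 1 -2)], sign=-1
B: triangle coeff Δ(1,4,5) = 1/495; Σ_t [0,0]: t=0:+1/10080 = 1/10080; (3j)²=1/165 [(1 4 5; 1 -3 2)], sign=-1
I_A²/I_B² = (7/165)/(1/165) = 7/1

7/1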